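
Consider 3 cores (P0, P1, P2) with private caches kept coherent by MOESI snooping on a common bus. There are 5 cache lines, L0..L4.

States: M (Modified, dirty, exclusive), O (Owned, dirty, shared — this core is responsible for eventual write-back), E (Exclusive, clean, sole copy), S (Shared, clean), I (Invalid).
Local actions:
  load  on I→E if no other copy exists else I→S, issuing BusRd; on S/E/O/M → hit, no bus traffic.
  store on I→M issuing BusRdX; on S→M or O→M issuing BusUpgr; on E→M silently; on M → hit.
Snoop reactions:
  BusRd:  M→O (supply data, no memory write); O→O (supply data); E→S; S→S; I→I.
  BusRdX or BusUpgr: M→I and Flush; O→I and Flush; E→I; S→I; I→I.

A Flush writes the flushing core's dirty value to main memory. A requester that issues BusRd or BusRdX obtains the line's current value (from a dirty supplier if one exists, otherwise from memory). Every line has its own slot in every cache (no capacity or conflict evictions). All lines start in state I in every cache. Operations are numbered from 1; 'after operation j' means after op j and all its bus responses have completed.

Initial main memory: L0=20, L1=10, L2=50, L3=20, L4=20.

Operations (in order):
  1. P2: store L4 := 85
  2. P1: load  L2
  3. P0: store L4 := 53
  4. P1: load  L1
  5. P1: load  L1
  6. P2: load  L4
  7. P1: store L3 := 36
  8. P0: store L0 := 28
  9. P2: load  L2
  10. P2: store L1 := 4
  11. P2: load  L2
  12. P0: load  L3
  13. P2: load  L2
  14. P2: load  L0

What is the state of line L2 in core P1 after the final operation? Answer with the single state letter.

state = S

step 1: P2: store L4 := 85  ⟶  IIM  (L4)  txn=BusRdX  M[L4]=20
step 2: P1: load  L2  ⟶  IEI  (L2)  txn=BusRd  M[L2]=50
step 3: P0: store L4 := 53  ⟶  MII  (L4)  txn=BusRdX+Flush  M[L4]=85
step 4: P1: load  L1  ⟶  IEI  (L1)  txn=BusRd  M[L1]=10
step 5: P1: load  L1  ⟶  IEI  (L1)  txn=∅  M[L1]=10
step 6: P2: load  L4  ⟶  OIS  (L4)  txn=BusRd  M[L4]=85
step 7: P1: store L3 := 36  ⟶  IMI  (L3)  txn=BusRdX  M[L3]=20
step 8: P0: store L0 := 28  ⟶  MII  (L0)  txn=BusRdX  M[L0]=20
step 9: P2: load  L2  ⟶  ISS  (L2)  txn=BusRd  M[L2]=50
step 10: P2: store L1 := 4  ⟶  IIM  (L1)  txn=BusRdX  M[L1]=10
step 11: P2: load  L2  ⟶  ISS  (L2)  txn=∅  M[L2]=50
step 12: P0: load  L3  ⟶  SOI  (L3)  txn=BusRd  M[L3]=20
step 13: P2: load  L2  ⟶  ISS  (L2)  txn=∅  M[L2]=50
step 14: P2: load  L0  ⟶  OIS  (L0)  txn=BusRd  M[L0]=20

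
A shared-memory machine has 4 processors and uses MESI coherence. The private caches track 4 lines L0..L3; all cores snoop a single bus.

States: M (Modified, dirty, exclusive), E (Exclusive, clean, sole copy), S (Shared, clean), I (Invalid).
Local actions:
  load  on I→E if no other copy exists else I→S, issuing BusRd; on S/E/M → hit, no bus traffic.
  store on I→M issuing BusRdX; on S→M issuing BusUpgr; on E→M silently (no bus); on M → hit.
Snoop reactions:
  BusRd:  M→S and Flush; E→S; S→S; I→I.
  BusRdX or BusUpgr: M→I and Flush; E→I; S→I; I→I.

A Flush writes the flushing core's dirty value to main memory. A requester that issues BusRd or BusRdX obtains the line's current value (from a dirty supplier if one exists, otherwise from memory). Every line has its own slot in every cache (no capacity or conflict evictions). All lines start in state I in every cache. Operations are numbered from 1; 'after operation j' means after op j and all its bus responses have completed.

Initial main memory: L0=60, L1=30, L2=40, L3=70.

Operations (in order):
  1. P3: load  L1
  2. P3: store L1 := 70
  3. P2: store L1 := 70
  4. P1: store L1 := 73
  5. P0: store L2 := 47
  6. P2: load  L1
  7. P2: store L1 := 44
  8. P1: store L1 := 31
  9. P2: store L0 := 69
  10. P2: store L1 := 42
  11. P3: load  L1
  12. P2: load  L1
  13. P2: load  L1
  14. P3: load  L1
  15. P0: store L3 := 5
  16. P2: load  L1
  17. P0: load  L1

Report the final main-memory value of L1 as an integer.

memory[L1] = 42

step 1: P3: load  L1  ⟶  IIIE  (L1)  txn=BusRd  M[L1]=30
step 2: P3: store L1 := 70  ⟶  IIIM  (L1)  txn=∅  M[L1]=30
step 3: P2: store L1 := 70  ⟶  IIMI  (L1)  txn=BusRdX+Flush  M[L1]=70
step 4: P1: store L1 := 73  ⟶  IMII  (L1)  txn=BusRdX+Flush  M[L1]=70
step 5: P0: store L2 := 47  ⟶  MIII  (L2)  txn=BusRdX  M[L2]=40
step 6: P2: load  L1  ⟶  ISSI  (L1)  txn=BusRd+Flush  M[L1]=73
step 7: P2: store L1 := 44  ⟶  IIMI  (L1)  txn=BusUpgr  M[L1]=73
step 8: P1: store L1 := 31  ⟶  IMII  (L1)  txn=BusRdX+Flush  M[L1]=44
step 9: P2: store L0 := 69  ⟶  IIMI  (L0)  txn=BusRdX  M[L0]=60
step 10: P2: store L1 := 42  ⟶  IIMI  (L1)  txn=BusRdX+Flush  M[L1]=31
step 11: P3: load  L1  ⟶  IISS  (L1)  txn=BusRd+Flush  M[L1]=42
step 12: P2: load  L1  ⟶  IISS  (L1)  txn=∅  M[L1]=42
step 13: P2: load  L1  ⟶  IISS  (L1)  txn=∅  M[L1]=42
step 14: P3: load  L1  ⟶  IISS  (L1)  txn=∅  M[L1]=42
step 15: P0: store L3 := 5  ⟶  MIII  (L3)  txn=BusRdX  M[L3]=70
step 16: P2: load  L1  ⟶  IISS  (L1)  txn=∅  M[L1]=42
step 17: P0: load  L1  ⟶  SISS  (L1)  txn=BusRd  M[L1]=42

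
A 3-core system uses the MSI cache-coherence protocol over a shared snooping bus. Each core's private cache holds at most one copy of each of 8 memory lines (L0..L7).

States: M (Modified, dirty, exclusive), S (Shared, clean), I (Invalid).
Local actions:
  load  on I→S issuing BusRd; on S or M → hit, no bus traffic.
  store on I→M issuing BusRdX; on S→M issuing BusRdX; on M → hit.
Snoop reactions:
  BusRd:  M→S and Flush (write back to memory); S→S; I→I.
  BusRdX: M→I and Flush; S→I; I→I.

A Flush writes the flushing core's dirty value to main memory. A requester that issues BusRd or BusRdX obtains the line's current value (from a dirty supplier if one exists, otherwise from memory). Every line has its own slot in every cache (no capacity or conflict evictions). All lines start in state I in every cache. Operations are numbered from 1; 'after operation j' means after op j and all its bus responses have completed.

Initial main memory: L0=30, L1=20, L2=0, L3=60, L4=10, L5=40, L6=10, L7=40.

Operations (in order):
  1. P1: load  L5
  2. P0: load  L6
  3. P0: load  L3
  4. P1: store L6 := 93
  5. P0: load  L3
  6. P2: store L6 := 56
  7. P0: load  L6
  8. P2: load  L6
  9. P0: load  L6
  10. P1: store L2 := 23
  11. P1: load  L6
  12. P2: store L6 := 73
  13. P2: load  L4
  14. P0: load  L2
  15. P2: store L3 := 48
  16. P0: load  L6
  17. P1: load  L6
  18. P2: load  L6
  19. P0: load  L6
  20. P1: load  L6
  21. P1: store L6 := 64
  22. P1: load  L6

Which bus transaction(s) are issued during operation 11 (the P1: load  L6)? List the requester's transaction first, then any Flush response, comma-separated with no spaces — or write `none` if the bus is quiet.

bus = BusRd

  op1 P1: load  L5 → I/S/I on L5; bus BusRd; mem=40
  op2 P0: load  L6 → S/I/I on L6; bus BusRd; mem=10
  op3 P0: load  L3 → S/I/I on L3; bus BusRd; mem=60
  op4 P1: store L6 := 93 → I/M/I on L6; bus BusRdX; mem=10
  op5 P0: load  L3 → S/I/I on L3; bus (none); mem=60
  op6 P2: store L6 := 56 → I/I/M on L6; bus BusRdX Flush; mem=93
  op7 P0: load  L6 → S/I/S on L6; bus BusRd Flush; mem=56
  op8 P2: load  L6 → S/I/S on L6; bus (none); mem=56
  op9 P0: load  L6 → S/I/S on L6; bus (none); mem=56
  op10 P1: store L2 := 23 → I/M/I on L2; bus BusRdX; mem=0
  op11 P1: load  L6 → S/S/S on L6; bus BusRd; mem=56
  op12 P2: store L6 := 73 → I/I/M on L6; bus BusRdX; mem=56
  op13 P2: load  L4 → I/I/S on L4; bus BusRd; mem=10
  op14 P0: load  L2 → S/S/I on L2; bus BusRd Flush; mem=23
  op15 P2: store L3 := 48 → I/I/M on L3; bus BusRdX; mem=60
  op16 P0: load  L6 → S/I/S on L6; bus BusRd Flush; mem=73
  op17 P1: load  L6 → S/S/S on L6; bus BusRd; mem=73
  op18 P2: load  L6 → S/S/S on L6; bus (none); mem=73
  op19 P0: load  L6 → S/S/S on L6; bus (none); mem=73
  op20 P1: load  L6 → S/S/S on L6; bus (none); mem=73
  op21 P1: store L6 := 64 → I/M/I on L6; bus BusRdX; mem=73
  op22 P1: load  L6 → I/M/I on L6; bus (none); mem=73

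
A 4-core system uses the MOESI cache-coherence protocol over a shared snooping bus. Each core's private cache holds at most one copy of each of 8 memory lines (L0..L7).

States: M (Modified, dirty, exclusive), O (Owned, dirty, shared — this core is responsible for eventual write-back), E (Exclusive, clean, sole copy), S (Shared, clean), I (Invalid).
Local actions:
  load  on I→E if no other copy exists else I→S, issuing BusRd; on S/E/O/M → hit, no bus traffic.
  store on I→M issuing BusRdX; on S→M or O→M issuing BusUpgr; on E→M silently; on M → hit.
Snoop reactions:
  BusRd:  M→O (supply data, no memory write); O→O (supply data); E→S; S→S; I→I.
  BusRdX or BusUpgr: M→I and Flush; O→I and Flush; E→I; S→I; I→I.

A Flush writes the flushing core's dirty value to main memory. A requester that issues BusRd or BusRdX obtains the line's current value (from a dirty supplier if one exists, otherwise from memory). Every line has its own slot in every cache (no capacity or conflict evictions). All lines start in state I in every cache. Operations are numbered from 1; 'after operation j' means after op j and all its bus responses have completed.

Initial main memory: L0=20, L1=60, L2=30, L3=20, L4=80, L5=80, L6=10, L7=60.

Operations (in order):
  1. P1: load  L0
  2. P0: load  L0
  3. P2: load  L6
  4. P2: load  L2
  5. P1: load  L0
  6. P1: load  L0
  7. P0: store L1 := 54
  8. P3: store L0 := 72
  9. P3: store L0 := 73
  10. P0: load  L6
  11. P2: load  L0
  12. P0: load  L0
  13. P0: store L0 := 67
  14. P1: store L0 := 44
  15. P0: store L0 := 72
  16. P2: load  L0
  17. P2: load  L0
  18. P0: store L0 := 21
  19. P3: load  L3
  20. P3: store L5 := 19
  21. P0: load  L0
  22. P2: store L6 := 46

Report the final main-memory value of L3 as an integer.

step 1: P1: load  L0  ⟶  IEII  (L0)  txn=BusRd  M[L0]=20
step 2: P0: load  L0  ⟶  SSII  (L0)  txn=BusRd  M[L0]=20
step 3: P2: load  L6  ⟶  IIEI  (L6)  txn=BusRd  M[L6]=10
step 4: P2: load  L2  ⟶  IIEI  (L2)  txn=BusRd  M[L2]=30
step 5: P1: load  L0  ⟶  SSII  (L0)  txn=∅  M[L0]=20
step 6: P1: load  L0  ⟶  SSII  (L0)  txn=∅  M[L0]=20
step 7: P0: store L1 := 54  ⟶  MIII  (L1)  txn=BusRdX  M[L1]=60
step 8: P3: store L0 := 72  ⟶  IIIM  (L0)  txn=BusRdX  M[L0]=20
step 9: P3: store L0 := 73  ⟶  IIIM  (L0)  txn=∅  M[L0]=20
step 10: P0: load  L6  ⟶  SISI  (L6)  txn=BusRd  M[L6]=10
step 11: P2: load  L0  ⟶  IISO  (L0)  txn=BusRd  M[L0]=20
step 12: P0: load  L0  ⟶  SISO  (L0)  txn=BusRd  M[L0]=20
step 13: P0: store L0 := 67  ⟶  MIII  (L0)  txn=BusUpgr+Flush  M[L0]=73
step 14: P1: store L0 := 44  ⟶  IMII  (L0)  txn=BusRdX+Flush  M[L0]=67
step 15: P0: store L0 := 72  ⟶  MIII  (L0)  txn=BusRdX+Flush  M[L0]=44
step 16: P2: load  L0  ⟶  OISI  (L0)  txn=BusRd  M[L0]=44
step 17: P2: load  L0  ⟶  OISI  (L0)  txn=∅  M[L0]=44
step 18: P0: store L0 := 21  ⟶  MIII  (L0)  txn=BusUpgr  M[L0]=44
step 19: P3: load  L3  ⟶  IIIE  (L3)  txn=BusRd  M[L3]=20
step 20: P3: store L5 := 19  ⟶  IIIM  (L5)  txn=BusRdX  M[L5]=80
step 21: P0: load  L0  ⟶  MIII  (L0)  txn=∅  M[L0]=44
step 22: P2: store L6 := 46  ⟶  IIMI  (L6)  txn=BusUpgr  M[L6]=10

memory[L3] = 20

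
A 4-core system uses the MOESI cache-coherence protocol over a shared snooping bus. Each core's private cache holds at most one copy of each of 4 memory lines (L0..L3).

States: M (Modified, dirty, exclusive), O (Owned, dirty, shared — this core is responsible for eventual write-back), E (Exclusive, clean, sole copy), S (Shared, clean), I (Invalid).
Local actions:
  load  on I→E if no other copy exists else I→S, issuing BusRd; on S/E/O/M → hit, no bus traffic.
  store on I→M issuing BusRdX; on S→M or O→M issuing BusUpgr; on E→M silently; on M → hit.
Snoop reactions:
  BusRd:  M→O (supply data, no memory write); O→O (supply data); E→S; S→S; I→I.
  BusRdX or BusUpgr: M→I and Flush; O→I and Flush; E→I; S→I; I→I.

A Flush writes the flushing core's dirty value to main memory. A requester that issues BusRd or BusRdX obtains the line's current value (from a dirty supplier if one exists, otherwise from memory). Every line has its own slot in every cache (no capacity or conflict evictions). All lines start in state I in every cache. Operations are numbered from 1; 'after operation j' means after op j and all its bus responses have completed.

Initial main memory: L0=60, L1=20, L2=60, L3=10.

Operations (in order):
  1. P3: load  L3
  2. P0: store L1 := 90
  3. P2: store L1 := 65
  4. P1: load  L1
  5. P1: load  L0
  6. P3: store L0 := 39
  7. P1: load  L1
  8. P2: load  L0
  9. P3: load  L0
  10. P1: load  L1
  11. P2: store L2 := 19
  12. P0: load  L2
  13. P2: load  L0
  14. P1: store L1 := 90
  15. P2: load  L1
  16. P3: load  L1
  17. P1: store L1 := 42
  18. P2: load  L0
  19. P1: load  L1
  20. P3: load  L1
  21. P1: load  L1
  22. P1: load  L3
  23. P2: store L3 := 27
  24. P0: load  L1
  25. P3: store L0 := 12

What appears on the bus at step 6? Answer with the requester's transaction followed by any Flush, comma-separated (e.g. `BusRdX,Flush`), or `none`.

step 1: P3: load  L3  ⟶  IIIE  (L3)  txn=BusRd  M[L3]=10
step 2: P0: store L1 := 90  ⟶  MIII  (L1)  txn=BusRdX  M[L1]=20
step 3: P2: store L1 := 65  ⟶  IIMI  (L1)  txn=BusRdX+Flush  M[L1]=90
step 4: P1: load  L1  ⟶  ISOI  (L1)  txn=BusRd  M[L1]=90
step 5: P1: load  L0  ⟶  IEII  (L0)  txn=BusRd  M[L0]=60
step 6: P3: store L0 := 39  ⟶  IIIM  (L0)  txn=BusRdX  M[L0]=60
step 7: P1: load  L1  ⟶  ISOI  (L1)  txn=∅  M[L1]=90
step 8: P2: load  L0  ⟶  IISO  (L0)  txn=BusRd  M[L0]=60
step 9: P3: load  L0  ⟶  IISO  (L0)  txn=∅  M[L0]=60
step 10: P1: load  L1  ⟶  ISOI  (L1)  txn=∅  M[L1]=90
step 11: P2: store L2 := 19  ⟶  IIMI  (L2)  txn=BusRdX  M[L2]=60
step 12: P0: load  L2  ⟶  SIOI  (L2)  txn=BusRd  M[L2]=60
step 13: P2: load  L0  ⟶  IISO  (L0)  txn=∅  M[L0]=60
step 14: P1: store L1 := 90  ⟶  IMII  (L1)  txn=BusUpgr+Flush  M[L1]=65
step 15: P2: load  L1  ⟶  IOSI  (L1)  txn=BusRd  M[L1]=65
step 16: P3: load  L1  ⟶  IOSS  (L1)  txn=BusRd  M[L1]=65
step 17: P1: store L1 := 42  ⟶  IMII  (L1)  txn=BusUpgr  M[L1]=65
step 18: P2: load  L0  ⟶  IISO  (L0)  txn=∅  M[L0]=60
step 19: P1: load  L1  ⟶  IMII  (L1)  txn=∅  M[L1]=65
step 20: P3: load  L1  ⟶  IOIS  (L1)  txn=BusRd  M[L1]=65
step 21: P1: load  L1  ⟶  IOIS  (L1)  txn=∅  M[L1]=65
step 22: P1: load  L3  ⟶  ISIS  (L3)  txn=BusRd  M[L3]=10
step 23: P2: store L3 := 27  ⟶  IIMI  (L3)  txn=BusRdX  M[L3]=10
step 24: P0: load  L1  ⟶  SOIS  (L1)  txn=BusRd  M[L1]=65
step 25: P3: store L0 := 12  ⟶  IIIM  (L0)  txn=BusUpgr  M[L0]=60

bus = BusRdX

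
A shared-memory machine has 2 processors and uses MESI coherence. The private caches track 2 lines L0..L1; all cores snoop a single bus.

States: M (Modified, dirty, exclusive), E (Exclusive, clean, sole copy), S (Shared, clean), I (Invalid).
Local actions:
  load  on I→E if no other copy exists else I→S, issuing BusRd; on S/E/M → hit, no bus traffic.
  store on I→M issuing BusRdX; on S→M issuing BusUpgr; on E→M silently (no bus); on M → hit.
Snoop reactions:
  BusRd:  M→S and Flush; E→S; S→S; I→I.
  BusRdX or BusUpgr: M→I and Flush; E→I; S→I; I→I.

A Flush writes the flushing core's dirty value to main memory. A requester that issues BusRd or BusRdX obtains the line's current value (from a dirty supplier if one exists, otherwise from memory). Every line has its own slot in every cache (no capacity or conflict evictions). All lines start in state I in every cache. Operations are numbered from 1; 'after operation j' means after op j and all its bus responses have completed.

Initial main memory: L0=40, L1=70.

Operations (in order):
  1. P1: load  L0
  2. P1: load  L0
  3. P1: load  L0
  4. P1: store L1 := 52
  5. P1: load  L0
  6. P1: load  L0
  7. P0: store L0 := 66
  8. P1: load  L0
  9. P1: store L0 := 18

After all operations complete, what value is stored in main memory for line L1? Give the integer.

memory[L1] = 70

1. P1: load  L0  bus=[BusRd]  L0: P0=I P1=E  mem[L0]=40
2. P1: load  L0  bus=[-]  L0: P0=I P1=E  mem[L0]=40
3. P1: load  L0  bus=[-]  L0: P0=I P1=E  mem[L0]=40
4. P1: store L1 := 52  bus=[BusRdX]  L1: P0=I P1=M  mem[L1]=70
5. P1: load  L0  bus=[-]  L0: P0=I P1=E  mem[L0]=40
6. P1: load  L0  bus=[-]  L0: P0=I P1=E  mem[L0]=40
7. P0: store L0 := 66  bus=[BusRdX]  L0: P0=M P1=I  mem[L0]=40
8. P1: load  L0  bus=[BusRd,Flush]  L0: P0=S P1=S  mem[L0]=66
9. P1: store L0 := 18  bus=[BusUpgr]  L0: P0=I P1=M  mem[L0]=66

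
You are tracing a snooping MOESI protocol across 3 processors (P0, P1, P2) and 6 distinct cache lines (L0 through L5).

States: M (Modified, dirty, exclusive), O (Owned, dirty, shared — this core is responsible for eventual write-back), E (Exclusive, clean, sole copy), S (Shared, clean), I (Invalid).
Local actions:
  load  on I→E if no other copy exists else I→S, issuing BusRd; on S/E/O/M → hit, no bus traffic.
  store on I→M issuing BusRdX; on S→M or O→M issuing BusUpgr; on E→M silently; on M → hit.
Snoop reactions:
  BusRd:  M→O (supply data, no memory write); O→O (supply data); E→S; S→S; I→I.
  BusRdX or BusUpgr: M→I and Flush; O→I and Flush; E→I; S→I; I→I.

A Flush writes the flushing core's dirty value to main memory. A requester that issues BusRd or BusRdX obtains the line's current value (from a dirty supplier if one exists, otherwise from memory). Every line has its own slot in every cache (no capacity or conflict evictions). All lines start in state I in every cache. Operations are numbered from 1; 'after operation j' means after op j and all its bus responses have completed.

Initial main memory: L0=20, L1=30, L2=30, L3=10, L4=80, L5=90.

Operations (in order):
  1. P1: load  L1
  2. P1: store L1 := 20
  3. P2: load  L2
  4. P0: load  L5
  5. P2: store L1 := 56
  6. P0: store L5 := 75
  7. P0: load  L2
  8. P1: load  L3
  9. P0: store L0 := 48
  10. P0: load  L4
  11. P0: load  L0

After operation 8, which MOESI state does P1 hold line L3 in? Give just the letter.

  op1 P1: load  L1 → I/E/I on L1; bus BusRd; mem=30
  op2 P1: store L1 := 20 → I/M/I on L1; bus (none); mem=30
  op3 P2: load  L2 → I/I/E on L2; bus BusRd; mem=30
  op4 P0: load  L5 → E/I/I on L5; bus BusRd; mem=90
  op5 P2: store L1 := 56 → I/I/M on L1; bus BusRdX Flush; mem=20
  op6 P0: store L5 := 75 → M/I/I on L5; bus (none); mem=90
  op7 P0: load  L2 → S/I/S on L2; bus BusRd; mem=30
  op8 P1: load  L3 → I/E/I on L3; bus BusRd; mem=10
  op9 P0: store L0 := 48 → M/I/I on L0; bus BusRdX; mem=20
  op10 P0: load  L4 → E/I/I on L4; bus BusRd; mem=80
  op11 P0: load  L0 → M/I/I on L0; bus (none); mem=20

state = E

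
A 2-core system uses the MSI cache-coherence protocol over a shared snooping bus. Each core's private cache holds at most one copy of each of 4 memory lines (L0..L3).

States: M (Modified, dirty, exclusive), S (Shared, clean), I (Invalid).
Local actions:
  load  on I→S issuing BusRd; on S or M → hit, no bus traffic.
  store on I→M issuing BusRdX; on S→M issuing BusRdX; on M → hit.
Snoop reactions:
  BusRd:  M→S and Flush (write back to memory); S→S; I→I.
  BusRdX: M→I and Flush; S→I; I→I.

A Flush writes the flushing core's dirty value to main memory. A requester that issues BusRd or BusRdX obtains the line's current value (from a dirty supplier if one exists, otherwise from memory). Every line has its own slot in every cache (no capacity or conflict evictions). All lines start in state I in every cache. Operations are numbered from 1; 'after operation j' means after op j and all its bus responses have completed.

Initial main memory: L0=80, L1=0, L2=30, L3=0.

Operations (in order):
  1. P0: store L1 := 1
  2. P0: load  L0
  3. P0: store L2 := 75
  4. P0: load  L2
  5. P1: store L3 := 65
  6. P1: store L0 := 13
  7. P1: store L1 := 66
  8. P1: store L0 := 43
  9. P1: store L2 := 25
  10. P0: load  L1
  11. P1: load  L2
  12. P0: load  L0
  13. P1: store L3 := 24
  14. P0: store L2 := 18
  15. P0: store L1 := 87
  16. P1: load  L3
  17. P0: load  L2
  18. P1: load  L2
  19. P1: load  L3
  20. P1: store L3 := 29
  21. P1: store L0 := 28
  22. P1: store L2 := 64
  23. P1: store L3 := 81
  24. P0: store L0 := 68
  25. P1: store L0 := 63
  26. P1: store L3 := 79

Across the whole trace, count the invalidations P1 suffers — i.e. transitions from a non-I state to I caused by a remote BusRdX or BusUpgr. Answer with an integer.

invalidations = 3

step 1: P0: store L1 := 1  ⟶  MI  (L1)  txn=BusRdX  M[L1]=0
step 2: P0: load  L0  ⟶  SI  (L0)  txn=BusRd  M[L0]=80
step 3: P0: store L2 := 75  ⟶  MI  (L2)  txn=BusRdX  M[L2]=30
step 4: P0: load  L2  ⟶  MI  (L2)  txn=∅  M[L2]=30
step 5: P1: store L3 := 65  ⟶  IM  (L3)  txn=BusRdX  M[L3]=0
step 6: P1: store L0 := 13  ⟶  IM  (L0)  txn=BusRdX  M[L0]=80
step 7: P1: store L1 := 66  ⟶  IM  (L1)  txn=BusRdX+Flush  M[L1]=1
step 8: P1: store L0 := 43  ⟶  IM  (L0)  txn=∅  M[L0]=80
step 9: P1: store L2 := 25  ⟶  IM  (L2)  txn=BusRdX+Flush  M[L2]=75
step 10: P0: load  L1  ⟶  SS  (L1)  txn=BusRd+Flush  M[L1]=66
step 11: P1: load  L2  ⟶  IM  (L2)  txn=∅  M[L2]=75
step 12: P0: load  L0  ⟶  SS  (L0)  txn=BusRd+Flush  M[L0]=43
step 13: P1: store L3 := 24  ⟶  IM  (L3)  txn=∅  M[L3]=0
step 14: P0: store L2 := 18  ⟶  MI  (L2)  txn=BusRdX+Flush  M[L2]=25
step 15: P0: store L1 := 87  ⟶  MI  (L1)  txn=BusRdX  M[L1]=66
step 16: P1: load  L3  ⟶  IM  (L3)  txn=∅  M[L3]=0
step 17: P0: load  L2  ⟶  MI  (L2)  txn=∅  M[L2]=25
step 18: P1: load  L2  ⟶  SS  (L2)  txn=BusRd+Flush  M[L2]=18
step 19: P1: load  L3  ⟶  IM  (L3)  txn=∅  M[L3]=0
step 20: P1: store L3 := 29  ⟶  IM  (L3)  txn=∅  M[L3]=0
step 21: P1: store L0 := 28  ⟶  IM  (L0)  txn=BusRdX  M[L0]=43
step 22: P1: store L2 := 64  ⟶  IM  (L2)  txn=BusRdX  M[L2]=18
step 23: P1: store L3 := 81  ⟶  IM  (L3)  txn=∅  M[L3]=0
step 24: P0: store L0 := 68  ⟶  MI  (L0)  txn=BusRdX+Flush  M[L0]=28
step 25: P1: store L0 := 63  ⟶  IM  (L0)  txn=BusRdX+Flush  M[L0]=68
step 26: P1: store L3 := 79  ⟶  IM  (L3)  txn=∅  M[L3]=0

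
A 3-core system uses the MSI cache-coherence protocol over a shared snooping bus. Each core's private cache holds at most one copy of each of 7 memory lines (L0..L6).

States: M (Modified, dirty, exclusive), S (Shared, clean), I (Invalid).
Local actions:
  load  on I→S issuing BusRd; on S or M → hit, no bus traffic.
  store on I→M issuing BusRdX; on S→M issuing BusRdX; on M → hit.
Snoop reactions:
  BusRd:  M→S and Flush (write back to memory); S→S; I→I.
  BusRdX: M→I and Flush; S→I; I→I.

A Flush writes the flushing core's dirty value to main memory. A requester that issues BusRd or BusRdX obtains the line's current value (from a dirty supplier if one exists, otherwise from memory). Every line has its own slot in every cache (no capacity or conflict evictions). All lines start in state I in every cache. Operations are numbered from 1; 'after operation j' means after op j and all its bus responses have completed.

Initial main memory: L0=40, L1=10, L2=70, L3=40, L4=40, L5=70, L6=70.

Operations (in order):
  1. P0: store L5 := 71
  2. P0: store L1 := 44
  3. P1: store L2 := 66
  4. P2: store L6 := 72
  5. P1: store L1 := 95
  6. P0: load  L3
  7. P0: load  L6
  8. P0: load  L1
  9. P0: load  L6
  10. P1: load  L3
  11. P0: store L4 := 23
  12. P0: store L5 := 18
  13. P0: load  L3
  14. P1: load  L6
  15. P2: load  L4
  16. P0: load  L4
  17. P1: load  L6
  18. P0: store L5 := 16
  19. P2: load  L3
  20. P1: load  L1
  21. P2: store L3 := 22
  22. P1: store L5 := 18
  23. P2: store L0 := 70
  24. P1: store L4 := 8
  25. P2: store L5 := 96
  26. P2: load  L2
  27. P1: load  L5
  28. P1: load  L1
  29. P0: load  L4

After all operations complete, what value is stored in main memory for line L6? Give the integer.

1. P0: store L5 := 71  bus=[BusRdX]  L5: P0=M P1=I P2=I  mem[L5]=70
2. P0: store L1 := 44  bus=[BusRdX]  L1: P0=M P1=I P2=I  mem[L1]=10
3. P1: store L2 := 66  bus=[BusRdX]  L2: P0=I P1=M P2=I  mem[L2]=70
4. P2: store L6 := 72  bus=[BusRdX]  L6: P0=I P1=I P2=M  mem[L6]=70
5. P1: store L1 := 95  bus=[BusRdX,Flush]  L1: P0=I P1=M P2=I  mem[L1]=44
6. P0: load  L3  bus=[BusRd]  L3: P0=S P1=I P2=I  mem[L3]=40
7. P0: load  L6  bus=[BusRd,Flush]  L6: P0=S P1=I P2=S  mem[L6]=72
8. P0: load  L1  bus=[BusRd,Flush]  L1: P0=S P1=S P2=I  mem[L1]=95
9. P0: load  L6  bus=[-]  L6: P0=S P1=I P2=S  mem[L6]=72
10. P1: load  L3  bus=[BusRd]  L3: P0=S P1=S P2=I  mem[L3]=40
11. P0: store L4 := 23  bus=[BusRdX]  L4: P0=M P1=I P2=I  mem[L4]=40
12. P0: store L5 := 18  bus=[-]  L5: P0=M P1=I P2=I  mem[L5]=70
13. P0: load  L3  bus=[-]  L3: P0=S P1=S P2=I  mem[L3]=40
14. P1: load  L6  bus=[BusRd]  L6: P0=S P1=S P2=S  mem[L6]=72
15. P2: load  L4  bus=[BusRd,Flush]  L4: P0=S P1=I P2=S  mem[L4]=23
16. P0: load  L4  bus=[-]  L4: P0=S P1=I P2=S  mem[L4]=23
17. P1: load  L6  bus=[-]  L6: P0=S P1=S P2=S  mem[L6]=72
18. P0: store L5 := 16  bus=[-]  L5: P0=M P1=I P2=I  mem[L5]=70
19. P2: load  L3  bus=[BusRd]  L3: P0=S P1=S P2=S  mem[L3]=40
20. P1: load  L1  bus=[-]  L1: P0=S P1=S P2=I  mem[L1]=95
21. P2: store L3 := 22  bus=[BusRdX]  L3: P0=I P1=I P2=M  mem[L3]=40
22. P1: store L5 := 18  bus=[BusRdX,Flush]  L5: P0=I P1=M P2=I  mem[L5]=16
23. P2: store L0 := 70  bus=[BusRdX]  L0: P0=I P1=I P2=M  mem[L0]=40
24. P1: store L4 := 8  bus=[BusRdX]  L4: P0=I P1=M P2=I  mem[L4]=23
25. P2: store L5 := 96  bus=[BusRdX,Flush]  L5: P0=I P1=I P2=M  mem[L5]=18
26. P2: load  L2  bus=[BusRd,Flush]  L2: P0=I P1=S P2=S  mem[L2]=66
27. P1: load  L5  bus=[BusRd,Flush]  L5: P0=I P1=S P2=S  mem[L5]=96
28. P1: load  L1  bus=[-]  L1: P0=S P1=S P2=I  mem[L1]=95
29. P0: load  L4  bus=[BusRd,Flush]  L4: P0=S P1=S P2=I  mem[L4]=8

memory[L6] = 72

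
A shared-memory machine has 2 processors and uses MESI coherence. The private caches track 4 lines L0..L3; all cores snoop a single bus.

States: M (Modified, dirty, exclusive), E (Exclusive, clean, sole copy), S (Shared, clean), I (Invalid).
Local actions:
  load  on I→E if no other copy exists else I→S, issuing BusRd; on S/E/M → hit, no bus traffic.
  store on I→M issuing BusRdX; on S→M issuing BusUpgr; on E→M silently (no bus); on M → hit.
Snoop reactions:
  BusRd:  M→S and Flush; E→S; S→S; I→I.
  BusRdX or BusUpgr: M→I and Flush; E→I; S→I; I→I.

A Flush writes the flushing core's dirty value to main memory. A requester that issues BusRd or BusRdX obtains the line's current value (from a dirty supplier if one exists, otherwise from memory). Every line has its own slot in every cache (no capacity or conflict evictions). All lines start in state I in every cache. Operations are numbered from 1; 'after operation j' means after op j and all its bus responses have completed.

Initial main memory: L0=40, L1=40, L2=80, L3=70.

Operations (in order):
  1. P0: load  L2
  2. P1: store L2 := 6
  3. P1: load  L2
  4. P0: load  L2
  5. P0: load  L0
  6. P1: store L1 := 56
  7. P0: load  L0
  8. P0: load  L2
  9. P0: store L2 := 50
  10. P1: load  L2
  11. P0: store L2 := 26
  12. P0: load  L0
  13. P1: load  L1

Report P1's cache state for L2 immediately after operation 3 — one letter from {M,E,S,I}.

1. P0: load  L2  bus=[BusRd]  L2: P0=E P1=I  mem[L2]=80
2. P1: store L2 := 6  bus=[BusRdX]  L2: P0=I P1=M  mem[L2]=80
3. P1: load  L2  bus=[-]  L2: P0=I P1=M  mem[L2]=80
4. P0: load  L2  bus=[BusRd,Flush]  L2: P0=S P1=S  mem[L2]=6
5. P0: load  L0  bus=[BusRd]  L0: P0=E P1=I  mem[L0]=40
6. P1: store L1 := 56  bus=[BusRdX]  L1: P0=I P1=M  mem[L1]=40
7. P0: load  L0  bus=[-]  L0: P0=E P1=I  mem[L0]=40
8. P0: load  L2  bus=[-]  L2: P0=S P1=S  mem[L2]=6
9. P0: store L2 := 50  bus=[BusUpgr]  L2: P0=M P1=I  mem[L2]=6
10. P1: load  L2  bus=[BusRd,Flush]  L2: P0=S P1=S  mem[L2]=50
11. P0: store L2 := 26  bus=[BusUpgr]  L2: P0=M P1=I  mem[L2]=50
12. P0: load  L0  bus=[-]  L0: P0=E P1=I  mem[L0]=40
13. P1: load  L1  bus=[-]  L1: P0=I P1=M  mem[L1]=40

state = M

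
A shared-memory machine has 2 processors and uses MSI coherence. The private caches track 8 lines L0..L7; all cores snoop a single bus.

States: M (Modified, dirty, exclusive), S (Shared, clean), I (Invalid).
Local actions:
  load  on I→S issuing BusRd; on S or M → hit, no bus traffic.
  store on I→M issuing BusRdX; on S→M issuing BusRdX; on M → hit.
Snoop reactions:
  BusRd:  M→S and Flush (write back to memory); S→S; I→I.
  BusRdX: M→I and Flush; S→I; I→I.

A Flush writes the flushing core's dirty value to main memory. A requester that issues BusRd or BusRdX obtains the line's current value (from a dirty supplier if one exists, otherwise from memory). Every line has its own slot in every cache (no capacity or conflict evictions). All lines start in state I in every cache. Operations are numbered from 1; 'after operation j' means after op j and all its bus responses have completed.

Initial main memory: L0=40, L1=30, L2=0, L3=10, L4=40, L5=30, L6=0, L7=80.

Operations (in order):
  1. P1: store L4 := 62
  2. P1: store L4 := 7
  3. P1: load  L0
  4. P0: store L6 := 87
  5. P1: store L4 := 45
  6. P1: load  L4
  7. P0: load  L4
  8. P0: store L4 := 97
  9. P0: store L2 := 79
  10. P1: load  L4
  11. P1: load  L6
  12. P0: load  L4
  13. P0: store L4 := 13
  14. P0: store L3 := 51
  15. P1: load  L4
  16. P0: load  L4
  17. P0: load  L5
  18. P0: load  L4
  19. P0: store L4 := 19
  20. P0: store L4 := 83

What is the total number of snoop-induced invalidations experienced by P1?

invalidations = 3

step 1: P1: store L4 := 62  ⟶  IM  (L4)  txn=BusRdX  M[L4]=40
step 2: P1: store L4 := 7  ⟶  IM  (L4)  txn=∅  M[L4]=40
step 3: P1: load  L0  ⟶  IS  (L0)  txn=BusRd  M[L0]=40
step 4: P0: store L6 := 87  ⟶  MI  (L6)  txn=BusRdX  M[L6]=0
step 5: P1: store L4 := 45  ⟶  IM  (L4)  txn=∅  M[L4]=40
step 6: P1: load  L4  ⟶  IM  (L4)  txn=∅  M[L4]=40
step 7: P0: load  L4  ⟶  SS  (L4)  txn=BusRd+Flush  M[L4]=45
step 8: P0: store L4 := 97  ⟶  MI  (L4)  txn=BusRdX  M[L4]=45
step 9: P0: store L2 := 79  ⟶  MI  (L2)  txn=BusRdX  M[L2]=0
step 10: P1: load  L4  ⟶  SS  (L4)  txn=BusRd+Flush  M[L4]=97
step 11: P1: load  L6  ⟶  SS  (L6)  txn=BusRd+Flush  M[L6]=87
step 12: P0: load  L4  ⟶  SS  (L4)  txn=∅  M[L4]=97
step 13: P0: store L4 := 13  ⟶  MI  (L4)  txn=BusRdX  M[L4]=97
step 14: P0: store L3 := 51  ⟶  MI  (L3)  txn=BusRdX  M[L3]=10
step 15: P1: load  L4  ⟶  SS  (L4)  txn=BusRd+Flush  M[L4]=13
step 16: P0: load  L4  ⟶  SS  (L4)  txn=∅  M[L4]=13
step 17: P0: load  L5  ⟶  SI  (L5)  txn=BusRd  M[L5]=30
step 18: P0: load  L4  ⟶  SS  (L4)  txn=∅  M[L4]=13
step 19: P0: store L4 := 19  ⟶  MI  (L4)  txn=BusRdX  M[L4]=13
step 20: P0: store L4 := 83  ⟶  MI  (L4)  txn=∅  M[L4]=13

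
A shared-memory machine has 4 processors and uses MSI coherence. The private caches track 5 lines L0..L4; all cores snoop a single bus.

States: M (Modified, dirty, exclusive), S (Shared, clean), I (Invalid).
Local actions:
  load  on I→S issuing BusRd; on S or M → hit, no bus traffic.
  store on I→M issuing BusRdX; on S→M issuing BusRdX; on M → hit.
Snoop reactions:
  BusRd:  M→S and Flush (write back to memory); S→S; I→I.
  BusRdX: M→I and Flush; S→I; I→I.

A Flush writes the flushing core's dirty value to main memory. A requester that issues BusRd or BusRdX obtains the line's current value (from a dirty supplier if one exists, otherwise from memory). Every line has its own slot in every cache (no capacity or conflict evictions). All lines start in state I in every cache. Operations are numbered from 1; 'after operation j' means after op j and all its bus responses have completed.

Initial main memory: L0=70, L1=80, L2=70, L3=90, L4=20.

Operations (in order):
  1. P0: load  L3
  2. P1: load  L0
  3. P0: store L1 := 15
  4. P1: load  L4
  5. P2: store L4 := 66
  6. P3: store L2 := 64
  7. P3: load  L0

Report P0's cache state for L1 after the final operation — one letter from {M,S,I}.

state = M

1. P0: load  L3  bus=[BusRd]  L3: P0=S P1=I P2=I P3=I  mem[L3]=90
2. P1: load  L0  bus=[BusRd]  L0: P0=I P1=S P2=I P3=I  mem[L0]=70
3. P0: store L1 := 15  bus=[BusRdX]  L1: P0=M P1=I P2=I P3=I  mem[L1]=80
4. P1: load  L4  bus=[BusRd]  L4: P0=I P1=S P2=I P3=I  mem[L4]=20
5. P2: store L4 := 66  bus=[BusRdX]  L4: P0=I P1=I P2=M P3=I  mem[L4]=20
6. P3: store L2 := 64  bus=[BusRdX]  L2: P0=I P1=I P2=I P3=M  mem[L2]=70
7. P3: load  L0  bus=[BusRd]  L0: P0=I P1=S P2=I P3=S  mem[L0]=70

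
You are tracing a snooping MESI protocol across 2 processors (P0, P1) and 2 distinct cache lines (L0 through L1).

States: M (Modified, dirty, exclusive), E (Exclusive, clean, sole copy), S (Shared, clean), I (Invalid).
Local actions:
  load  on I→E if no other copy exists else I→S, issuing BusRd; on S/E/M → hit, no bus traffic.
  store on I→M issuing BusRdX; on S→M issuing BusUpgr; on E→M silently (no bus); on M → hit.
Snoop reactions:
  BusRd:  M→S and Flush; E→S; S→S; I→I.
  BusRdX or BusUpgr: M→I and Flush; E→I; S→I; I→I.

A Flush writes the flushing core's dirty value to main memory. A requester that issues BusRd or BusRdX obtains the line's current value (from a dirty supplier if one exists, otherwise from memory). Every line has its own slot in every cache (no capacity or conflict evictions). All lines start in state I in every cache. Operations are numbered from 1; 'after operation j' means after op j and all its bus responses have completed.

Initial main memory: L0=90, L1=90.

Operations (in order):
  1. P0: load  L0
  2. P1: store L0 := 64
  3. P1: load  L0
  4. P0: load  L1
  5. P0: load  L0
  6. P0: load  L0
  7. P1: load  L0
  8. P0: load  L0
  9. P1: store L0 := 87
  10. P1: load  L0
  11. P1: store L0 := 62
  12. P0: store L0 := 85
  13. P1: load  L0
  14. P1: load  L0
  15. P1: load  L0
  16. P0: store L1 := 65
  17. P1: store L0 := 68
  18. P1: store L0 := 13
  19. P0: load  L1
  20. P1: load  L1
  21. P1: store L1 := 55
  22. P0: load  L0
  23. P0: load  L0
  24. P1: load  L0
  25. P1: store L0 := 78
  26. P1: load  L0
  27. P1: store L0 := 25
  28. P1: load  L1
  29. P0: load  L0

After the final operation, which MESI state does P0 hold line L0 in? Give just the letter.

[1] P0: load  L0 | P0:E(90), P1:I | bus: BusRd
[2] P1: store L0 := 64 | P0:I, P1:M(64) | bus: BusRdX
[3] P1: load  L0 | P0:I, P1:M(64) | bus: none
[4] P0: load  L1 | P0:E(90), P1:I | bus: BusRd
[5] P0: load  L0 | P0:S(64), P1:S(64) | bus: BusRd,Flush
[6] P0: load  L0 | P0:S(64), P1:S(64) | bus: none
[7] P1: load  L0 | P0:S(64), P1:S(64) | bus: none
[8] P0: load  L0 | P0:S(64), P1:S(64) | bus: none
[9] P1: store L0 := 87 | P0:I, P1:M(87) | bus: BusUpgr
[10] P1: load  L0 | P0:I, P1:M(87) | bus: none
[11] P1: store L0 := 62 | P0:I, P1:M(62) | bus: none
[12] P0: store L0 := 85 | P0:M(85), P1:I | bus: BusRdX,Flush
[13] P1: load  L0 | P0:S(85), P1:S(85) | bus: BusRd,Flush
[14] P1: load  L0 | P0:S(85), P1:S(85) | bus: none
[15] P1: load  L0 | P0:S(85), P1:S(85) | bus: none
[16] P0: store L1 := 65 | P0:M(65), P1:I | bus: none
[17] P1: store L0 := 68 | P0:I, P1:M(68) | bus: BusUpgr
[18] P1: store L0 := 13 | P0:I, P1:M(13) | bus: none
[19] P0: load  L1 | P0:M(65), P1:I | bus: none
[20] P1: load  L1 | P0:S(65), P1:S(65) | bus: BusRd,Flush
[21] P1: store L1 := 55 | P0:I, P1:M(55) | bus: BusUpgr
[22] P0: load  L0 | P0:S(13), P1:S(13) | bus: BusRd,Flush
[23] P0: load  L0 | P0:S(13), P1:S(13) | bus: none
[24] P1: load  L0 | P0:S(13), P1:S(13) | bus: none
[25] P1: store L0 := 78 | P0:I, P1:M(78) | bus: BusUpgr
[26] P1: load  L0 | P0:I, P1:M(78) | bus: none
[27] P1: store L0 := 25 | P0:I, P1:M(25) | bus: none
[28] P1: load  L1 | P0:I, P1:M(55) | bus: none
[29] P0: load  L0 | P0:S(25), P1:S(25) | bus: BusRd,Flush

state = S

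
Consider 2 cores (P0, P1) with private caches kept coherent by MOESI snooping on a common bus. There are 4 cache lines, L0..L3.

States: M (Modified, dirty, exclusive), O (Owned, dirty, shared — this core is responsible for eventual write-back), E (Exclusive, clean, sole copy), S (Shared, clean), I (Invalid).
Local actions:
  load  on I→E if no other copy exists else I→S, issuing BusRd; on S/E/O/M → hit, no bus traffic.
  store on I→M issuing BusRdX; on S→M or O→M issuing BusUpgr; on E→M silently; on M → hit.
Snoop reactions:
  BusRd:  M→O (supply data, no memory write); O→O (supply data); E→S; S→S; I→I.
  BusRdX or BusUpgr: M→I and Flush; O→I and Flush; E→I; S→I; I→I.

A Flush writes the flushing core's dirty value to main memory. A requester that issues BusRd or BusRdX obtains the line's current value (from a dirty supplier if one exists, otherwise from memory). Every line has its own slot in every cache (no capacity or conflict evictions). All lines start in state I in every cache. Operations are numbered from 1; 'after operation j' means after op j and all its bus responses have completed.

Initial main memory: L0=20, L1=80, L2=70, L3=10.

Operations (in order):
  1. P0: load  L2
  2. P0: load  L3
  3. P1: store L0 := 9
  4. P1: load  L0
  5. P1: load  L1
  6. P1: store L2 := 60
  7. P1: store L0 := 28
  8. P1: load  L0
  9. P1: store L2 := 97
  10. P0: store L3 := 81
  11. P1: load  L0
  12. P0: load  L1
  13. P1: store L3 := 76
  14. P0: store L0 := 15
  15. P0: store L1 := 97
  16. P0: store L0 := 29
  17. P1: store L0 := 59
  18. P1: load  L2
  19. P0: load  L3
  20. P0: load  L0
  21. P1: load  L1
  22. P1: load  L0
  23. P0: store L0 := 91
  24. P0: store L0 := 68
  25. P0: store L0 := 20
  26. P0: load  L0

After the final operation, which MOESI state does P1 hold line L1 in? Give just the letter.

[1] P0: load  L2 | P0:E(70), P1:I | bus: BusRd
[2] P0: load  L3 | P0:E(10), P1:I | bus: BusRd
[3] P1: store L0 := 9 | P0:I, P1:M(9) | bus: BusRdX
[4] P1: load  L0 | P0:I, P1:M(9) | bus: none
[5] P1: load  L1 | P0:I, P1:E(80) | bus: BusRd
[6] P1: store L2 := 60 | P0:I, P1:M(60) | bus: BusRdX
[7] P1: store L0 := 28 | P0:I, P1:M(28) | bus: none
[8] P1: load  L0 | P0:I, P1:M(28) | bus: none
[9] P1: store L2 := 97 | P0:I, P1:M(97) | bus: none
[10] P0: store L3 := 81 | P0:M(81), P1:I | bus: none
[11] P1: load  L0 | P0:I, P1:M(28) | bus: none
[12] P0: load  L1 | P0:S(80), P1:S(80) | bus: BusRd
[13] P1: store L3 := 76 | P0:I, P1:M(76) | bus: BusRdX,Flush
[14] P0: store L0 := 15 | P0:M(15), P1:I | bus: BusRdX,Flush
[15] P0: store L1 := 97 | P0:M(97), P1:I | bus: BusUpgr
[16] P0: store L0 := 29 | P0:M(29), P1:I | bus: none
[17] P1: store L0 := 59 | P0:I, P1:M(59) | bus: BusRdX,Flush
[18] P1: load  L2 | P0:I, P1:M(97) | bus: none
[19] P0: load  L3 | P0:S(76), P1:O(76) | bus: BusRd
[20] P0: load  L0 | P0:S(59), P1:O(59) | bus: BusRd
[21] P1: load  L1 | P0:O(97), P1:S(97) | bus: BusRd
[22] P1: load  L0 | P0:S(59), P1:O(59) | bus: none
[23] P0: store L0 := 91 | P0:M(91), P1:I | bus: BusUpgr,Flush
[24] P0: store L0 := 68 | P0:M(68), P1:I | bus: none
[25] P0: store L0 := 20 | P0:M(20), P1:I | bus: none
[26] P0: load  L0 | P0:M(20), P1:I | bus: none

state = S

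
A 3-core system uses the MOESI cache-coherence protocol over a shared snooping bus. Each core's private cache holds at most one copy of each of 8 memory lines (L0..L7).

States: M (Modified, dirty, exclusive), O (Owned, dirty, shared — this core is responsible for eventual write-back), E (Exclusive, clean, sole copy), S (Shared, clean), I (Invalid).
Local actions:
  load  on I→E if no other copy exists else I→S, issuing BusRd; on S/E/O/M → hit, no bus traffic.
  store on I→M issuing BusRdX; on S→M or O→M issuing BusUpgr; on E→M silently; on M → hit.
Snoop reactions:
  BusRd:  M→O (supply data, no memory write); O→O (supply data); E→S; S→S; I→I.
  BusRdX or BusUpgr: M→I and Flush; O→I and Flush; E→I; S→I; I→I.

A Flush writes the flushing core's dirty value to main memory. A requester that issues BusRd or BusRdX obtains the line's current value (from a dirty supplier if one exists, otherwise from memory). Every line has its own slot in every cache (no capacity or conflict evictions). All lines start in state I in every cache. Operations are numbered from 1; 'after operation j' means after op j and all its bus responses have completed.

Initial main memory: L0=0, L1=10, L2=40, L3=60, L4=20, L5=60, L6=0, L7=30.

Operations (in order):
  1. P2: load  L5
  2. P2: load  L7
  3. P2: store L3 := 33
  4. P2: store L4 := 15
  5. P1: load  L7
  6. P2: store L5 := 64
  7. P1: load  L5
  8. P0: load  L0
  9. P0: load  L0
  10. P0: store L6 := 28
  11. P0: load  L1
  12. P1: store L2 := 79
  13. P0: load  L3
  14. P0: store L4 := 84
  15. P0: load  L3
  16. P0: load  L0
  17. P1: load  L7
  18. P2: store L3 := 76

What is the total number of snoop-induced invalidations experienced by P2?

invalidations = 1

[1] P2: load  L5 | P0:I, P1:I, P2:E(60) | bus: BusRd
[2] P2: load  L7 | P0:I, P1:I, P2:E(30) | bus: BusRd
[3] P2: store L3 := 33 | P0:I, P1:I, P2:M(33) | bus: BusRdX
[4] P2: store L4 := 15 | P0:I, P1:I, P2:M(15) | bus: BusRdX
[5] P1: load  L7 | P0:I, P1:S(30), P2:S(30) | bus: BusRd
[6] P2: store L5 := 64 | P0:I, P1:I, P2:M(64) | bus: none
[7] P1: load  L5 | P0:I, P1:S(64), P2:O(64) | bus: BusRd
[8] P0: load  L0 | P0:E(0), P1:I, P2:I | bus: BusRd
[9] P0: load  L0 | P0:E(0), P1:I, P2:I | bus: none
[10] P0: store L6 := 28 | P0:M(28), P1:I, P2:I | bus: BusRdX
[11] P0: load  L1 | P0:E(10), P1:I, P2:I | bus: BusRd
[12] P1: store L2 := 79 | P0:I, P1:M(79), P2:I | bus: BusRdX
[13] P0: load  L3 | P0:S(33), P1:I, P2:O(33) | bus: BusRd
[14] P0: store L4 := 84 | P0:M(84), P1:I, P2:I | bus: BusRdX,Flush
[15] P0: load  L3 | P0:S(33), P1:I, P2:O(33) | bus: none
[16] P0: load  L0 | P0:E(0), P1:I, P2:I | bus: none
[17] P1: load  L7 | P0:I, P1:S(30), P2:S(30) | bus: none
[18] P2: store L3 := 76 | P0:I, P1:I, P2:M(76) | bus: BusUpgr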